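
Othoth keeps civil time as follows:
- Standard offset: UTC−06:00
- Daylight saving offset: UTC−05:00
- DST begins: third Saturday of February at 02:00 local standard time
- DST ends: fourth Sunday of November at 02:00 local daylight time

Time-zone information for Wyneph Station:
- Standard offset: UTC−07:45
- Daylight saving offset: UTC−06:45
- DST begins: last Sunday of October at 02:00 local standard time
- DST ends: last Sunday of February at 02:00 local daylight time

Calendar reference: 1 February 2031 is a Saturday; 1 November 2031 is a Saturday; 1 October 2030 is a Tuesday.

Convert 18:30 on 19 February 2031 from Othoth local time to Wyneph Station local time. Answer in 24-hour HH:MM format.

16:45

1 February 2031 is a Saturday, so the first Saturday is February 1 and the third is February 15.
1 November 2031 is a Saturday, so the first Sunday is November 2 and the fourth is November 23.
Daylight saving runs 15 February – 23 November; 19 February 2031 is inside that window, so Othoth is at UTC−05:00.
18:30 Othoth + 5h = 23:30 UTC.
1 October 2030 is a Tuesday, so Sundays fall on 6, 13, 20, 27; the last is October 27.
1 February 2031 is a Saturday, so Sundays fall on 2, 9, 16, 23; the last is February 23.
At the standard offset (UTC−07:45), 23:30 UTC − 7h45m = 15:45 Wyneph Station standard time.
The standard-time date in Wyneph Station, 19 February 2031, lies within the daylight-saving period (27 October 2030 – 23 February 2031), so Wyneph Station is on daylight time, UTC−06:45.
23:30 UTC − 6h45m = 16:45 Wyneph Station.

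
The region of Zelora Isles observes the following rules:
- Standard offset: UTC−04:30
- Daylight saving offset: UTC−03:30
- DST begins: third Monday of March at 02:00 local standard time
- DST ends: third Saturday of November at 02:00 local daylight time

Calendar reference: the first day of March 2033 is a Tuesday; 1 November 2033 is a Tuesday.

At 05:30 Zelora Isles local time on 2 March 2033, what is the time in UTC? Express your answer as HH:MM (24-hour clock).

10:00

1 March 2033 is a Tuesday, so the first Monday is March 7 and the third is March 21.
1 November 2033 is a Tuesday, so the first Saturday is November 5 and the third is November 19.
2 March 2033 does not fall between 21 March and 19 November, so daylight saving is not in effect and Zelora Isles is at UTC−04:30.
05:30 local + 4h30m = 10:00 UTC.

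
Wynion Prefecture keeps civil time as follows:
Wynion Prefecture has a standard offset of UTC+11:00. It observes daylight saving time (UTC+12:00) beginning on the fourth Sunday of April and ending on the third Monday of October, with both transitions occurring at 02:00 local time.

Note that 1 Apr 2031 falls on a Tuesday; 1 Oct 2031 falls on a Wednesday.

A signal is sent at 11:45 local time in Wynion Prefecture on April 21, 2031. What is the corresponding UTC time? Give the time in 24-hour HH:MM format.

1 April 2031 is a Tuesday, so the first Sunday is April 6 and the fourth is April 27.
1 October 2031 is a Wednesday, so the first Monday is October 6 and the third is October 20.
Daylight saving runs 27 April – 20 October; April 21, 2031 is outside that window, so Wynion Prefecture is on standard time at UTC+11:00.
11:45 local − 11h = 00:45 UTC.

00:45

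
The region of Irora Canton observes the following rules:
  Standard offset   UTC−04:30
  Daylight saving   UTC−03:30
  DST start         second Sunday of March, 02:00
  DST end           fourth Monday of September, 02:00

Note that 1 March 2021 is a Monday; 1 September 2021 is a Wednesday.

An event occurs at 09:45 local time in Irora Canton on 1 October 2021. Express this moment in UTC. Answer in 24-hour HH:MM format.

14:15

1 March 2021 is a Monday, so the first Sunday is March 7 and the second is March 14.
1 September 2021 is a Wednesday, so the first Monday is September 6 and the fourth is September 27.
Daylight saving runs 14 March – 27 September; 1 October 2021 is outside that window, so Irora Canton is on standard time at UTC−04:30.
09:45 local + 4h30m = 14:15 UTC.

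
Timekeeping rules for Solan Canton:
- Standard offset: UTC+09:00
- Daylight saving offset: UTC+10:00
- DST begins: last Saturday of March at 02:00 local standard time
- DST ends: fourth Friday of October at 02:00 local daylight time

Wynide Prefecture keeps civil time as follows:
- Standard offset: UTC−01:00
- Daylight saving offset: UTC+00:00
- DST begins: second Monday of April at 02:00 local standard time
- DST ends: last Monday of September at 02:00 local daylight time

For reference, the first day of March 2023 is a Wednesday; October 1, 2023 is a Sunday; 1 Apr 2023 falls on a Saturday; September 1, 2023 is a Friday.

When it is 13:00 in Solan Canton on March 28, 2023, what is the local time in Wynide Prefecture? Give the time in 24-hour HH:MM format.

1 March 2023 is a Wednesday, so Saturdays fall on 4, 11, 18, 25; the last is March 25.
1 October 2023 is a Sunday, so the first Friday is October 6 and the fourth is October 27.
March 28, 2023 lies within the daylight-saving period (25 March – 27 October), so Solan Canton is on daylight time, UTC+10:00.
13:00 Solan Canton − 10h = 03:00 UTC.
1 April 2023 is a Saturday, so the first Monday is April 3 and the second is April 10.
1 September 2023 is a Friday, so Mondays fall on 4, 11, 18, 25; the last is September 25.
At the standard offset (UTC−01:00), 03:00 UTC − 1h = 02:00 Wynide Prefecture standard time.
The standard-time date in Wynide Prefecture, March 28, 2023, is outside the daylight-saving period (10 April – 25 September), so Wynide Prefecture is on standard time, UTC−01:00.
03:00 UTC − 1h = 02:00 Wynide Prefecture.

02:00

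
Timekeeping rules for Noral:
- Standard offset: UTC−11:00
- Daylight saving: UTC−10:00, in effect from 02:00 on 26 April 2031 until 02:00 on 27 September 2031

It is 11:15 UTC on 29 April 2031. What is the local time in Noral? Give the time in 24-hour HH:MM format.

01:15

At the standard offset (UTC−11:00), 11:15 UTC − 11h = 00:15 Noral standard time.
The standard-time date in Noral, 29 April 2031, falls between 26 April and 27 September, so daylight saving is in effect and Noral is at UTC−10:00.
11:15 UTC − 10h = 01:15 local.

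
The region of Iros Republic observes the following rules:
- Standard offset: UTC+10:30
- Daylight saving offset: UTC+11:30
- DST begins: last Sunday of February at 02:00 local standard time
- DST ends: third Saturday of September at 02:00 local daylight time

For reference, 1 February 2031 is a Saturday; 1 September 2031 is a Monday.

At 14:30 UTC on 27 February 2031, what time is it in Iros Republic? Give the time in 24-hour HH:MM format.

1 February 2031 is a Saturday, so Sundays fall on 2, 9, 16, 23; the last is February 23.
1 September 2031 is a Monday, so the first Saturday is September 6 and the third is September 20.
At the standard offset (UTC+10:30), 14:30 UTC + 10h30m = 01:00 Iros Republic standard time (rolling into the next day, 28 February 2031).
The standard-time date in Iros Republic, 28 February 2031, falls between 23 February and 20 September, so daylight saving is in effect and Iros Republic is at UTC+11:30.
14:30 UTC + 11h30m = 02:00 local (rolling into the next day, 28 February 2031).

02:00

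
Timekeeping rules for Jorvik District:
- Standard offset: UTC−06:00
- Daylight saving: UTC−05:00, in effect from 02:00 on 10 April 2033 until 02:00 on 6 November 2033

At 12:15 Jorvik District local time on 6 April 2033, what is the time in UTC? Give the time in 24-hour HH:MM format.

6 April 2033 is outside the daylight-saving period (10 April – 6 November), so Jorvik District is on standard time, UTC−06:00.
12:15 local + 6h = 18:15 UTC.

18:15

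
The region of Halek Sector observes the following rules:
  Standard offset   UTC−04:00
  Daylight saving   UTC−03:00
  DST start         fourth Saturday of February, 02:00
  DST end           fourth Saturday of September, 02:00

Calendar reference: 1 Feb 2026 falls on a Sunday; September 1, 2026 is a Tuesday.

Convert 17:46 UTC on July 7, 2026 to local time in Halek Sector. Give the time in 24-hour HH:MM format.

1 February 2026 is a Sunday, so the first Saturday is February 7 and the fourth is February 28.
1 September 2026 is a Tuesday, so the first Saturday is September 5 and the fourth is September 26.
At the standard offset (UTC−04:00), 17:46 UTC − 4h = 13:46 Halek Sector standard time.
Daylight saving runs 28 February – 26 September; the standard-time date in Halek Sector, July 7, 2026, is inside that window, so Halek Sector is at UTC−03:00.
17:46 UTC − 3h = 14:46 local.

14:46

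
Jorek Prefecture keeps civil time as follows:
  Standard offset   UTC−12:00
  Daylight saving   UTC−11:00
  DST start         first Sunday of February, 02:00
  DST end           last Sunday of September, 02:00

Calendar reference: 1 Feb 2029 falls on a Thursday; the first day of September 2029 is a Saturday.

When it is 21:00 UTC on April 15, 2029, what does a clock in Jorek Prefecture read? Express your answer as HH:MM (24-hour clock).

1 February 2029 is a Thursday, so the first Sunday is February 4.
1 September 2029 is a Saturday, so Sundays fall on 2, 9, 16, 23, 30; the last is September 30.
At the standard offset (UTC−12:00), 21:00 UTC − 12h = 09:00 Jorek Prefecture standard time.
Daylight saving runs 4 February – 30 September; the standard-time date in Jorek Prefecture, April 15, 2029, is inside that window, so Jorek Prefecture is at UTC−11:00.
21:00 UTC − 11h = 10:00 local.

10:00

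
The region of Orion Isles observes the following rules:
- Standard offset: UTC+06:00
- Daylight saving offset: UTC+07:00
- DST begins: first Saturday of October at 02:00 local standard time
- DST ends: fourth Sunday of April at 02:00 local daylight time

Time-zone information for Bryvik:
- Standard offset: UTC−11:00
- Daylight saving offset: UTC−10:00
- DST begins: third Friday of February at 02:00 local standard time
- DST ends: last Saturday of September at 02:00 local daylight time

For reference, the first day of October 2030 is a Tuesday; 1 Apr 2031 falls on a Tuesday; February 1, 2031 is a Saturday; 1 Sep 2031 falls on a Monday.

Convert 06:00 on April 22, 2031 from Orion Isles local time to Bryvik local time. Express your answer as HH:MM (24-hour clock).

13:00

1 October 2030 is a Tuesday, so the first Saturday is October 5.
1 April 2031 is a Tuesday, so the first Sunday is April 6 and the fourth is April 27.
April 22, 2031 falls between 5 October 2030 and 27 April 2031, so daylight saving is in effect and Orion Isles is at UTC+07:00.
06:00 Orion Isles − 7h = 23:00 UTC (rolling into the previous day, 21 April 2031).
1 February 2031 is a Saturday, so the first Friday is February 7 and the third is February 21.
1 September 2031 is a Monday, so Saturdays fall on 6, 13, 20, 27; the last is September 27.
At the standard offset (UTC−11:00), 23:00 UTC − 11h = 12:00 Bryvik standard time.
The standard-time date in Bryvik, April 21, 2031, falls between 21 February and 27 September, so daylight saving is in effect and Bryvik is at UTC−10:00.
23:00 UTC − 10h = 13:00 Bryvik.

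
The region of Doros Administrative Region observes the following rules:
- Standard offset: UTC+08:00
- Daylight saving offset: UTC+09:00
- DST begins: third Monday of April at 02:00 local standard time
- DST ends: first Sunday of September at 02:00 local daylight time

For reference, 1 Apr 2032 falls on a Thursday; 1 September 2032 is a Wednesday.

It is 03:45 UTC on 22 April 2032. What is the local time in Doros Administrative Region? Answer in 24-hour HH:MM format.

12:45

1 April 2032 is a Thursday, so the first Monday is April 5 and the third is April 19.
1 September 2032 is a Wednesday, so the first Sunday is September 5.
At the standard offset (UTC+08:00), 03:45 UTC + 8h = 11:45 Doros Administrative Region standard time.
The standard-time date in Doros Administrative Region, 22 April 2032, falls between 19 April and 5 September, so daylight saving is in effect and Doros Administrative Region is at UTC+09:00.
03:45 UTC + 9h = 12:45 local.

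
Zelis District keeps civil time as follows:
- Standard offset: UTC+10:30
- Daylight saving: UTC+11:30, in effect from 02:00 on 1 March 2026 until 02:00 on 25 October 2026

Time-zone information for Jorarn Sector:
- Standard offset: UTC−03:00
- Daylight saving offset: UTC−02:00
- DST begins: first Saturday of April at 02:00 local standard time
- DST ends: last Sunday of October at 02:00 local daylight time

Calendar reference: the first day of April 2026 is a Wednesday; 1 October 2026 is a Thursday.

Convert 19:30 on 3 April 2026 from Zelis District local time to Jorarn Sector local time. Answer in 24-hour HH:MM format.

3 April 2026 falls between 1 March and 25 October, so daylight saving is in effect and Zelis District is at UTC+11:30.
19:30 Zelis District − 11h30m = 08:00 UTC.
1 April 2026 is a Wednesday, so the first Saturday is April 4.
1 October 2026 is a Thursday, so Sundays fall on 4, 11, 18, 25; the last is October 25.
At the standard offset (UTC−03:00), 08:00 UTC − 3h = 05:00 Jorarn Sector standard time.
The standard-time date in Jorarn Sector, 3 April 2026, does not fall between 4 April and 25 October, so daylight saving is not in effect and Jorarn Sector is at UTC−03:00.
08:00 UTC − 3h = 05:00 Jorarn Sector.

05:00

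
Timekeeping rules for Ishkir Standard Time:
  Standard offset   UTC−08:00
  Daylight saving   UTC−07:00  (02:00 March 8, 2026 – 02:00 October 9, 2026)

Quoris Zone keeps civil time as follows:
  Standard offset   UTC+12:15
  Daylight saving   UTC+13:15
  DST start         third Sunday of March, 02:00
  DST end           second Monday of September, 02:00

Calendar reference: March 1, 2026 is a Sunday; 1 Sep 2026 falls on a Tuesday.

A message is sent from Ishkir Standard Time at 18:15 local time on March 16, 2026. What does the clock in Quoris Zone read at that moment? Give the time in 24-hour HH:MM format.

14:30

March 16, 2026 falls between 8 March and 9 October, so daylight saving is in effect and Ishkir Standard Time is at UTC−07:00.
18:15 Ishkir Standard Time + 7h = 01:15 UTC (rolling into the next day, 17 March 2026).
1 March 2026 is a Sunday, so the first Sunday is March 1 and the third is March 15.
1 September 2026 is a Tuesday, so the first Monday is September 7 and the second is September 14.
At the standard offset (UTC+12:15), 01:15 UTC + 12h15m = 13:30 Quoris Zone standard time.
The standard-time date in Quoris Zone, March 17, 2026, lies within the daylight-saving period (15 March – 14 September), so Quoris Zone is on daylight time, UTC+13:15.
01:15 UTC + 13h15m = 14:30 Quoris Zone.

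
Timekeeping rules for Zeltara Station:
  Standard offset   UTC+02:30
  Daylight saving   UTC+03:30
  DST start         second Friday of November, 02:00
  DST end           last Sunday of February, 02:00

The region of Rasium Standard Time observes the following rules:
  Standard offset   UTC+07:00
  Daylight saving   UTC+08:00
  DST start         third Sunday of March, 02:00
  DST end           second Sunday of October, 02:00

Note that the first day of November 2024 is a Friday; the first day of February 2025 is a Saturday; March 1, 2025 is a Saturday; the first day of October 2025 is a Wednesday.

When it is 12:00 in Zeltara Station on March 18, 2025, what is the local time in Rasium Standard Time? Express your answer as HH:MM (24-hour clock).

1 November 2024 is a Friday, so the first Friday is November 1 and the second is November 8.
1 February 2025 is a Saturday, so Sundays fall on 2, 9, 16, 23; the last is February 23.
March 18, 2025 is outside the daylight-saving period (8 November 2024 – 23 February 2025), so Zeltara Station is on standard time, UTC+02:30.
12:00 Zeltara Station − 2h30m = 09:30 UTC.
1 March 2025 is a Saturday, so the first Sunday is March 2 and the third is March 16.
1 October 2025 is a Wednesday, so the first Sunday is October 5 and the second is October 12.
At the standard offset (UTC+07:00), 09:30 UTC + 7h = 16:30 Rasium Standard Time standard time.
Daylight saving runs 16 March – 12 October; the standard-time date in Rasium Standard Time, March 18, 2025, is inside that window, so Rasium Standard Time is at UTC+08:00.
09:30 UTC + 8h = 17:30 Rasium Standard Time.

17:30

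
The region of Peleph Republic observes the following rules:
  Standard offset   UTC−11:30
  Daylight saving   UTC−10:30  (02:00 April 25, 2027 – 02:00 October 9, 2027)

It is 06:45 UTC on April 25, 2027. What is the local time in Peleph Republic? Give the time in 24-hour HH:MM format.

At the standard offset (UTC−11:30), 06:45 UTC − 11h30m = 19:15 Peleph Republic standard time (rolling into the previous day, 24 April 2027).
The standard-time date in Peleph Republic, April 24, 2027, is outside the daylight-saving period (25 April – 9 October), so Peleph Republic is on standard time, UTC−11:30.
06:45 UTC − 11h30m = 19:15 local (rolling into the previous day, 24 April 2027).

19:15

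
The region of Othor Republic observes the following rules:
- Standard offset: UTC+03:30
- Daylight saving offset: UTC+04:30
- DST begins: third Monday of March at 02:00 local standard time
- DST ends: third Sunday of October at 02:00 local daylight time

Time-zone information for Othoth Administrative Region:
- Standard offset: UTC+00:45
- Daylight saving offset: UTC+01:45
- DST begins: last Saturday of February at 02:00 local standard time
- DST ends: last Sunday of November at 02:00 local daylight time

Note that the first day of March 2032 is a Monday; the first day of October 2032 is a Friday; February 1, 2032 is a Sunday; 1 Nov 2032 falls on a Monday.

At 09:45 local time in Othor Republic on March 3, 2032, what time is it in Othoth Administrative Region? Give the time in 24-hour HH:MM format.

1 March 2032 is a Monday, so the first Monday is March 1 and the third is March 15.
1 October 2032 is a Friday, so the first Sunday is October 3 and the third is October 17.
March 3, 2032 does not fall between 15 March and 17 October, so daylight saving is not in effect and Othor Republic is at UTC+03:30.
09:45 Othor Republic − 3h30m = 06:15 UTC.
1 February 2032 is a Sunday, so Saturdays fall on 7, 14, 21, 28; the last is February 28.
1 November 2032 is a Monday, so Sundays fall on 7, 14, 21, 28; the last is November 28.
At the standard offset (UTC+00:45), 06:15 UTC + 0h45m = 07:00 Othoth Administrative Region standard time.
The standard-time date in Othoth Administrative Region, March 3, 2032, lies within the daylight-saving period (28 February – 28 November), so Othoth Administrative Region is on daylight time, UTC+01:45.
06:15 UTC + 1h45m = 08:00 Othoth Administrative Region.

08:00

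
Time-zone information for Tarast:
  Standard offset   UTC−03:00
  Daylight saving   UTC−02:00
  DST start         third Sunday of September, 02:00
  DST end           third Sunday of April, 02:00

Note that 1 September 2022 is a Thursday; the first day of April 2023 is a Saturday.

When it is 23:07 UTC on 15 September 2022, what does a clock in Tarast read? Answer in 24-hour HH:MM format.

20:07

1 September 2022 is a Thursday, so the first Sunday is September 4 and the third is September 18.
1 April 2023 is a Saturday, so the first Sunday is April 2 and the third is April 16.
At the standard offset (UTC−03:00), 23:07 UTC − 3h = 20:07 Tarast standard time.
Daylight saving runs 18 September 2022 – 16 April 2023; the standard-time date in Tarast, 15 September 2022, is outside that window, so Tarast is on standard time at UTC−03:00.
23:07 UTC − 3h = 20:07 local.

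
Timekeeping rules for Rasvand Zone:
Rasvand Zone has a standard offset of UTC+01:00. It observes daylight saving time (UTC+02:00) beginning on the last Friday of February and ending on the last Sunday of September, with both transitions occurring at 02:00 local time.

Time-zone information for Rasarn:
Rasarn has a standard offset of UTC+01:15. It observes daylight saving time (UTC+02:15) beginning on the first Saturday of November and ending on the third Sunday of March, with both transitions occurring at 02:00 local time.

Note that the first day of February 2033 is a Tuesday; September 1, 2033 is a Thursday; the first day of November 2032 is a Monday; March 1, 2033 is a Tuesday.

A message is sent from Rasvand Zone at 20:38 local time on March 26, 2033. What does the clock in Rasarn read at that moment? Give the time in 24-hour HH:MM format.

1 February 2033 is a Tuesday, so Fridays fall on 4, 11, 18, 25; the last is February 25.
1 September 2033 is a Thursday, so Sundays fall on 4, 11, 18, 25; the last is September 25.
March 26, 2033 lies within the daylight-saving period (25 February – 25 September), so Rasvand Zone is on daylight time, UTC+02:00.
20:38 Rasvand Zone − 2h = 18:38 UTC.
1 November 2032 is a Monday, so the first Saturday is November 6.
1 March 2033 is a Tuesday, so the first Sunday is March 6 and the third is March 20.
At the standard offset (UTC+01:15), 18:38 UTC + 1h15m = 19:53 Rasarn standard time.
Daylight saving runs 6 November 2032 – 20 March 2033; the standard-time date in Rasarn, March 26, 2033, is outside that window, so Rasarn is on standard time at UTC+01:15.
18:38 UTC + 1h15m = 19:53 Rasarn.

19:53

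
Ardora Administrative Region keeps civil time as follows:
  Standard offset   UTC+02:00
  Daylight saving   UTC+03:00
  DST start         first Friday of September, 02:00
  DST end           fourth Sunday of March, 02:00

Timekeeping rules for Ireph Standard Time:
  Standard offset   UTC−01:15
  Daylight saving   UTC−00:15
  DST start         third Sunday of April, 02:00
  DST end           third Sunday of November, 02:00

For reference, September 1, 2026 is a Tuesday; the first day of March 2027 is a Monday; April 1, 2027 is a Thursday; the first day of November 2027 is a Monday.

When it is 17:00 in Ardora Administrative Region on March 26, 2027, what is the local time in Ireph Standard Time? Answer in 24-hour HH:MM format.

1 September 2026 is a Tuesday, so the first Friday is September 4.
1 March 2027 is a Monday, so the first Sunday is March 7 and the fourth is March 28.
March 26, 2027 lies within the daylight-saving period (4 September 2026 – 28 March 2027), so Ardora Administrative Region is on daylight time, UTC+03:00.
17:00 Ardora Administrative Region − 3h = 14:00 UTC.
1 April 2027 is a Thursday, so the first Sunday is April 4 and the third is April 18.
1 November 2027 is a Monday, so the first Sunday is November 7 and the third is November 21.
At the standard offset (UTC−01:15), 14:00 UTC − 1h15m = 12:45 Ireph Standard Time standard time.
Daylight saving runs 18 April – 21 November; the standard-time date in Ireph Standard Time, March 26, 2027, is outside that window, so Ireph Standard Time is on standard time at UTC−01:15.
14:00 UTC − 1h15m = 12:45 Ireph Standard Time.

12:45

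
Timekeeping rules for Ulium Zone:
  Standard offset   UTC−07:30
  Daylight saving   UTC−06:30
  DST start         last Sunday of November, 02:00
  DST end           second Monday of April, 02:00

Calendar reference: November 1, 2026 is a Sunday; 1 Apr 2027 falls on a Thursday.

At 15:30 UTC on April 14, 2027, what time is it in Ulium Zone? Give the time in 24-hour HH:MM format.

1 November 2026 is a Sunday, so Sundays fall on 1, 8, 15, 22, 29; the last is November 29.
1 April 2027 is a Thursday, so the first Monday is April 5 and the second is April 12.
At the standard offset (UTC−07:30), 15:30 UTC − 7h30m = 08:00 Ulium Zone standard time.
The standard-time date in Ulium Zone, April 14, 2027, does not fall between 29 November 2026 and 12 April 2027, so daylight saving is not in effect and Ulium Zone is at UTC−07:30.
15:30 UTC − 7h30m = 08:00 local.

08:00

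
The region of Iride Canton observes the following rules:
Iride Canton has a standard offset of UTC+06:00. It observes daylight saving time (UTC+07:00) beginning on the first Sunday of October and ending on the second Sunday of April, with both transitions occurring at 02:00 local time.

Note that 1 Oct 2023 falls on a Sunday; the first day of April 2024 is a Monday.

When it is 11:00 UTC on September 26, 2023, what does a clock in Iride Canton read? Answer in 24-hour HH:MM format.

1 October 2023 is a Sunday, so the first Sunday is October 1.
1 April 2024 is a Monday, so the first Sunday is April 7 and the second is April 14.
At the standard offset (UTC+06:00), 11:00 UTC + 6h = 17:00 Iride Canton standard time.
Daylight saving runs 1 October 2023 – 14 April 2024; the standard-time date in Iride Canton, September 26, 2023, is outside that window, so Iride Canton is on standard time at UTC+06:00.
11:00 UTC + 6h = 17:00 local.

17:00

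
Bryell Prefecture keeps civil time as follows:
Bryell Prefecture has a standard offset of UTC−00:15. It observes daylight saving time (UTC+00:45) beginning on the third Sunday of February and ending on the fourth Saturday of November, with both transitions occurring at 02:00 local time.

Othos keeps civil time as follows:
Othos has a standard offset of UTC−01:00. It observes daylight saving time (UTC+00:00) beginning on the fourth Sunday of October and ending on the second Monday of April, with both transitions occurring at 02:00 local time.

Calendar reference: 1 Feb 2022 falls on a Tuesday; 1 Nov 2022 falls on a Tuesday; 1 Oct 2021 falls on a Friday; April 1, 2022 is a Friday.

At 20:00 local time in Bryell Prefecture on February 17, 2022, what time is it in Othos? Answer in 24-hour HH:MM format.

20:15

1 February 2022 is a Tuesday, so the first Sunday is February 6 and the third is February 20.
1 November 2022 is a Tuesday, so the first Saturday is November 5 and the fourth is November 26.
Daylight saving runs 20 February – 26 November; February 17, 2022 is outside that window, so Bryell Prefecture is on standard time at UTC−00:15.
20:00 Bryell Prefecture + 0h15m = 20:15 UTC.
1 October 2021 is a Friday, so the first Sunday is October 3 and the fourth is October 24.
1 April 2022 is a Friday, so the first Monday is April 4 and the second is April 11.
At the standard offset (UTC−01:00), 20:15 UTC − 1h = 19:15 Othos standard time.
Daylight saving runs 24 October 2021 – 11 April 2022; the standard-time date in Othos, February 17, 2022, is inside that window, so Othos is at UTC+00:00.
20:15 UTC + 0h = 20:15 Othos.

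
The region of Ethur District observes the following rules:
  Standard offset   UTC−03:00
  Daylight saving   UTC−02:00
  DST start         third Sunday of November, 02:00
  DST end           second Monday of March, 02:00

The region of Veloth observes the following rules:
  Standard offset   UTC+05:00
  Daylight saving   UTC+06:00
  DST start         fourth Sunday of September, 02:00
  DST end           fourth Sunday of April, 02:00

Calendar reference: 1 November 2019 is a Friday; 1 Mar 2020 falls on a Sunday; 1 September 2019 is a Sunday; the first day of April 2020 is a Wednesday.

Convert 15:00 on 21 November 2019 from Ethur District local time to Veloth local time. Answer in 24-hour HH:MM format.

23:00

1 November 2019 is a Friday, so the first Sunday is November 3 and the third is November 17.
1 March 2020 is a Sunday, so the first Monday is March 2 and the second is March 9.
21 November 2019 falls between 17 November 2019 and 9 March 2020, so daylight saving is in effect and Ethur District is at UTC−02:00.
15:00 Ethur District + 2h = 17:00 UTC.
1 September 2019 is a Sunday, so the first Sunday is September 1 and the fourth is September 22.
1 April 2020 is a Wednesday, so the first Sunday is April 5 and the fourth is April 26.
At the standard offset (UTC+05:00), 17:00 UTC + 5h = 22:00 Veloth standard time.
The standard-time date in Veloth, 21 November 2019, falls between 22 September 2019 and 26 April 2020, so daylight saving is in effect and Veloth is at UTC+06:00.
17:00 UTC + 6h = 23:00 Veloth.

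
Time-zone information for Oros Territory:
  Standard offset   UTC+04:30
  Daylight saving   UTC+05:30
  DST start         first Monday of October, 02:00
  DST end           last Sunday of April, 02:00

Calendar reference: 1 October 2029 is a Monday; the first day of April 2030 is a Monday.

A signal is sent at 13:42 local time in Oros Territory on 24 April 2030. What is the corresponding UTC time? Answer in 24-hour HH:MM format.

1 October 2029 is a Monday, so the first Monday is October 1.
1 April 2030 is a Monday, so Sundays fall on 7, 14, 21, 28; the last is April 28.
Daylight saving runs 1 October 2029 – 28 April 2030; 24 April 2030 is inside that window, so Oros Territory is at UTC+05:30.
13:42 local − 5h30m = 08:12 UTC.

08:12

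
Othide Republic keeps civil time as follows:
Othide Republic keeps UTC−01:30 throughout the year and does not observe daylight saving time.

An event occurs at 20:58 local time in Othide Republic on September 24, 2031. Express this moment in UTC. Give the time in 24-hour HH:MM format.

22:28

Othide Republic has no daylight saving, so its offset is UTC−01:30 year-round.
20:58 local + 1h30m = 22:28 UTC.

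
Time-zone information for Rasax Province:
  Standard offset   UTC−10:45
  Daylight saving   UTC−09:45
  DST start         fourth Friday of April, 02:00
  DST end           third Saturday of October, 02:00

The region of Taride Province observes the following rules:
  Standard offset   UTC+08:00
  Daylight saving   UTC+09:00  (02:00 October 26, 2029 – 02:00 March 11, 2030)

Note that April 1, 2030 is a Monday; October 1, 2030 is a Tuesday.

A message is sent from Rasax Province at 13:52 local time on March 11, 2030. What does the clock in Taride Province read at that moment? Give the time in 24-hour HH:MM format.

1 April 2030 is a Monday, so the first Friday is April 5 and the fourth is April 26.
1 October 2030 is a Tuesday, so the first Saturday is October 5 and the third is October 19.
March 11, 2030 is outside the daylight-saving period (26 April – 19 October), so Rasax Province is on standard time, UTC−10:45.
13:52 Rasax Province + 10h45m = 00:37 UTC (rolling into the next day, 12 March 2030).
At the standard offset (UTC+08:00), 00:37 UTC + 8h = 08:37 Taride Province standard time.
Daylight saving runs 26 October 2029 – 11 March 2030; the standard-time date in Taride Province, March 12, 2030, is outside that window, so Taride Province is on standard time at UTC+08:00.
00:37 UTC + 8h = 08:37 Taride Province.

08:37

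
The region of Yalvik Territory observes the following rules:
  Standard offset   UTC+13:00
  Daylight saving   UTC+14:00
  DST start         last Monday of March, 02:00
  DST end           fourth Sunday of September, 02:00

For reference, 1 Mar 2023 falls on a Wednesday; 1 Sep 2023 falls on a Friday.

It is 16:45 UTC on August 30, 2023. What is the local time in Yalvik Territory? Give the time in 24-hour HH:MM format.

06:45

1 March 2023 is a Wednesday, so Mondays fall on 6, 13, 20, 27; the last is March 27.
1 September 2023 is a Friday, so the first Sunday is September 3 and the fourth is September 24.
At the standard offset (UTC+13:00), 16:45 UTC + 13h = 05:45 Yalvik Territory standard time (rolling into the next day, 31 August 2023).
The standard-time date in Yalvik Territory, August 31, 2023, lies within the daylight-saving period (27 March – 24 September), so Yalvik Territory is on daylight time, UTC+14:00.
16:45 UTC + 14h = 06:45 local (rolling into the next day, 31 August 2023).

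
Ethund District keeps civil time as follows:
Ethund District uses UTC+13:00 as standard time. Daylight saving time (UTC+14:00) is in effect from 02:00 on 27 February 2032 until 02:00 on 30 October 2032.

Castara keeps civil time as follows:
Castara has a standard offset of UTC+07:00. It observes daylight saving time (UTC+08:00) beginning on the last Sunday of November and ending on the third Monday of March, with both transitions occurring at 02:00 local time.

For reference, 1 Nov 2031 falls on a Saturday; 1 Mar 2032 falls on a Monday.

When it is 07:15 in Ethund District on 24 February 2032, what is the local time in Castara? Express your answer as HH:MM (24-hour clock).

24 February 2032 is outside the daylight-saving period (27 February – 30 October), so Ethund District is on standard time, UTC+13:00.
07:15 Ethund District − 13h = 18:15 UTC (rolling into the previous day, 23 February 2032).
1 November 2031 is a Saturday, so Sundays fall on 2, 9, 16, 23, 30; the last is November 30.
1 March 2032 is a Monday, so the first Monday is March 1 and the third is March 15.
At the standard offset (UTC+07:00), 18:15 UTC + 7h = 01:15 Castara standard time (rolling into the next day, 24 February 2032).
The standard-time date in Castara, 24 February 2032, lies within the daylight-saving period (30 November 2031 – 15 March 2032), so Castara is on daylight time, UTC+08:00.
18:15 UTC + 8h = 02:15 Castara (rolling into the next day, 24 February 2032).

02:15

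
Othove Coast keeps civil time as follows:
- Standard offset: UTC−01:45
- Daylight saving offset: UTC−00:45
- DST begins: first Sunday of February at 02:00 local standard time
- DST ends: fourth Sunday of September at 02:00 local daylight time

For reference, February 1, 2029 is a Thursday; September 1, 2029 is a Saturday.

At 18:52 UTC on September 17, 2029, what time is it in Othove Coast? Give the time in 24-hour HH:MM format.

18:07

1 February 2029 is a Thursday, so the first Sunday is February 4.
1 September 2029 is a Saturday, so the first Sunday is September 2 and the fourth is September 23.
At the standard offset (UTC−01:45), 18:52 UTC − 1h45m = 17:07 Othove Coast standard time.
Daylight saving runs 4 February – 23 September; the standard-time date in Othove Coast, September 17, 2029, is inside that window, so Othove Coast is at UTC−00:45.
18:52 UTC − 0h45m = 18:07 local.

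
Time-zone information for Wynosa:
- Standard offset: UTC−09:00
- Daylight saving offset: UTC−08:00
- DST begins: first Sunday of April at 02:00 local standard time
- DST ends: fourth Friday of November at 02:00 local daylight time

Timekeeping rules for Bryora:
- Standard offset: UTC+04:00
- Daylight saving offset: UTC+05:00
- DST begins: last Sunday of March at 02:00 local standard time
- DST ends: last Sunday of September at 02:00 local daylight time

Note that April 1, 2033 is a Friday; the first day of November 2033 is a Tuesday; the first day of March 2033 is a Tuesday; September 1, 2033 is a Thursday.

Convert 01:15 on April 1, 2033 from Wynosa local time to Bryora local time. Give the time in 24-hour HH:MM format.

15:15

1 April 2033 is a Friday, so the first Sunday is April 3.
1 November 2033 is a Tuesday, so the first Friday is November 4 and the fourth is November 25.
April 1, 2033 does not fall between 3 April and 25 November, so daylight saving is not in effect and Wynosa is at UTC−09:00.
01:15 Wynosa + 9h = 10:15 UTC.
1 March 2033 is a Tuesday, so Sundays fall on 6, 13, 20, 27; the last is March 27.
1 September 2033 is a Thursday, so Sundays fall on 4, 11, 18, 25; the last is September 25.
At the standard offset (UTC+04:00), 10:15 UTC + 4h = 14:15 Bryora standard time.
The standard-time date in Bryora, April 1, 2033, falls between 27 March and 25 September, so daylight saving is in effect and Bryora is at UTC+05:00.
10:15 UTC + 5h = 15:15 Bryora.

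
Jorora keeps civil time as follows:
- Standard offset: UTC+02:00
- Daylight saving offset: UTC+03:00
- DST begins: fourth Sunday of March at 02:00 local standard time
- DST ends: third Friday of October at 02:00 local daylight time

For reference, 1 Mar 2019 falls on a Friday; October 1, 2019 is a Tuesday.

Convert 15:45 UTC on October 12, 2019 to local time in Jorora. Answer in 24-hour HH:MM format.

1 March 2019 is a Friday, so the first Sunday is March 3 and the fourth is March 24.
1 October 2019 is a Tuesday, so the first Friday is October 4 and the third is October 18.
At the standard offset (UTC+02:00), 15:45 UTC + 2h = 17:45 Jorora standard time.
Daylight saving runs 24 March – 18 October; the standard-time date in Jorora, October 12, 2019, is inside that window, so Jorora is at UTC+03:00.
15:45 UTC + 3h = 18:45 local.

18:45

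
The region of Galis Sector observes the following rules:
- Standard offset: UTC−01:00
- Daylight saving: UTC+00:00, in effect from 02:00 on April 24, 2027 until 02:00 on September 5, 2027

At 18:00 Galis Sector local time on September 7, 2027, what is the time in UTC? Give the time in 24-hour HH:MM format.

19:00

September 7, 2027 is outside the daylight-saving period (24 April – 5 September), so Galis Sector is on standard time, UTC−01:00.
18:00 local + 1h = 19:00 UTC.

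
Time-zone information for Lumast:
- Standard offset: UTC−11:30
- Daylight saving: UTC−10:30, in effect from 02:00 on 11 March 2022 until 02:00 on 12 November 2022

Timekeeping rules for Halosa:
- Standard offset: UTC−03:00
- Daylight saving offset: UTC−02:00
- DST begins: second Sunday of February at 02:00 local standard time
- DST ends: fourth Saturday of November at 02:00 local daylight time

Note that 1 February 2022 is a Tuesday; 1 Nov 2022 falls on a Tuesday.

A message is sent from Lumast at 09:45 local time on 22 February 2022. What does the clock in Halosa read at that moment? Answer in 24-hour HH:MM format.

Daylight saving runs 11 March – 12 November; 22 February 2022 is outside that window, so Lumast is on standard time at UTC−11:30.
09:45 Lumast + 11h30m = 21:15 UTC.
1 February 2022 is a Tuesday, so the first Sunday is February 6 and the second is February 13.
1 November 2022 is a Tuesday, so the first Saturday is November 5 and the fourth is November 26.
At the standard offset (UTC−03:00), 21:15 UTC − 3h = 18:15 Halosa standard time.
The standard-time date in Halosa, 22 February 2022, lies within the daylight-saving period (13 February – 26 November), so Halosa is on daylight time, UTC−02:00.
21:15 UTC − 2h = 19:15 Halosa.

19:15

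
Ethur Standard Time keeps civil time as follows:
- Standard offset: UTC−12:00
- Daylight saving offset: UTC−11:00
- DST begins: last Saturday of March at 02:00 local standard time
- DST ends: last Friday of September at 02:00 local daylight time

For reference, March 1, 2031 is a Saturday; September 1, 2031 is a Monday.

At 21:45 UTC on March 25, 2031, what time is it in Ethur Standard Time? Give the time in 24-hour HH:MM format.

09:45

1 March 2031 is a Saturday, so Saturdays fall on 1, 8, 15, 22, 29; the last is March 29.
1 September 2031 is a Monday, so Fridays fall on 5, 12, 19, 26; the last is September 26.
At the standard offset (UTC−12:00), 21:45 UTC − 12h = 09:45 Ethur Standard Time standard time.
The standard-time date in Ethur Standard Time, March 25, 2031, does not fall between 29 March and 26 September, so daylight saving is not in effect and Ethur Standard Time is at UTC−12:00.
21:45 UTC − 12h = 09:45 local.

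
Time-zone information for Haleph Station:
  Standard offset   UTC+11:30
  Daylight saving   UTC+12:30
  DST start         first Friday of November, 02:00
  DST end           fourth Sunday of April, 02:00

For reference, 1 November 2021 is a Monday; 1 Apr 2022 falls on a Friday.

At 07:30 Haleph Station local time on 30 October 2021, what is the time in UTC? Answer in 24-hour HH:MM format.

20:00

1 November 2021 is a Monday, so the first Friday is November 5.
1 April 2022 is a Friday, so the first Sunday is April 3 and the fourth is April 24.
30 October 2021 is outside the daylight-saving period (5 November 2021 – 24 April 2022), so Haleph Station is on standard time, UTC+11:30.
07:30 local − 11h30m = 20:00 UTC (rolling into the previous day, 29 October 2021).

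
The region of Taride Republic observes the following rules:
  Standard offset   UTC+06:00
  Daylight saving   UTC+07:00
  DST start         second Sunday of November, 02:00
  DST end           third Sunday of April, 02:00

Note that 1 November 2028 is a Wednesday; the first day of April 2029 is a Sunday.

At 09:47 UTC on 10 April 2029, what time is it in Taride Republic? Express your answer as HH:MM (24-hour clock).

1 November 2028 is a Wednesday, so the first Sunday is November 5 and the second is November 12.
1 April 2029 is a Sunday, so the first Sunday is April 1 and the third is April 15.
At the standard offset (UTC+06:00), 09:47 UTC + 6h = 15:47 Taride Republic standard time.
The standard-time date in Taride Republic, 10 April 2029, lies within the daylight-saving period (12 November 2028 – 15 April 2029), so Taride Republic is on daylight time, UTC+07:00.
09:47 UTC + 7h = 16:47 local.

16:47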